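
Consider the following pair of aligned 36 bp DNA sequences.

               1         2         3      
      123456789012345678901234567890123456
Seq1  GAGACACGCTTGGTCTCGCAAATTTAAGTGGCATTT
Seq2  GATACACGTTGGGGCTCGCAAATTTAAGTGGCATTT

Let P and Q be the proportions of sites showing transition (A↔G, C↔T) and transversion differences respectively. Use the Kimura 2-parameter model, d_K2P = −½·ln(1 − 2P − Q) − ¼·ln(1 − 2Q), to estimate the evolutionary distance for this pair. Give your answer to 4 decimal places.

0.1203

The sequences differ at positions 3 (G/T, transversion), 9 (C/T, transition), 11 (T/G, transversion), 14 (T/G, transversion).
Of the 4 differences, 1 transition and 3 transversions over 36 sites: P = 1/36 = 0.027778, Q = 3/36 = 0.083333.
d = −0.5·ln(0.861111) − 0.25·ln(0.833334) = −0.5·(-0.149532) − 0.25·(-0.182321) = 0.1203.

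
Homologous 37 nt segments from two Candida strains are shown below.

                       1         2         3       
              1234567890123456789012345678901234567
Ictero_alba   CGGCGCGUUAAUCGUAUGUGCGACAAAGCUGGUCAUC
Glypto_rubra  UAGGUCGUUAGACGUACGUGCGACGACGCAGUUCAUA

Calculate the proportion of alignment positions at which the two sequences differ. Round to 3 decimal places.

0.324

The sequences differ at positions 1 (C/U), 2 (G/A), 4 (C/G), 5 (G/U), 11 (A/G), 12 (U/A), 17 (U/C), 25 (A/G), 27 (A/C), 30 (U/A), 32 (G/U), 37 (C/A).
There are 12 differences over 37 sites, so p = 12/37 = 0.324.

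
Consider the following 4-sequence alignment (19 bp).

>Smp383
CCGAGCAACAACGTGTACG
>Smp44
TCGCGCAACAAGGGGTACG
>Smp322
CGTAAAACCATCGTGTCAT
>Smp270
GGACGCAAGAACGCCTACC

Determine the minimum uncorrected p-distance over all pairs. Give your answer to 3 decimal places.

Pairwise Hamming distances:
  Smp383 vs Smp44: 4
  Smp383 vs Smp322: 9
  Smp383 vs Smp270: 8
  Smp44 vs Smp322: 13
  Smp44 vs Smp270: 8
  Smp322 vs Smp270: 13
The smallest is 4 mismatches, between Smp383 and Smp44; p = 4/19 = 0.211.

0.211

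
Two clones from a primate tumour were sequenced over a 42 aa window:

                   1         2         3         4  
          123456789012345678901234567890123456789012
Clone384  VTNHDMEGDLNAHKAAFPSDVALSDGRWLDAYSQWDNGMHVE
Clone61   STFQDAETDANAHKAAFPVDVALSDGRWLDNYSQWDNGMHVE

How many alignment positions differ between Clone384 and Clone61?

8

Differing sites — 1:V/S; 3:N/F; 4:H/Q; 6:M/A; 8:G/T; 10:L/A; 19:S/V; 31:A/N.
That gives 8 mismatches out of 42 aligned sites, so the Hamming distance is 8.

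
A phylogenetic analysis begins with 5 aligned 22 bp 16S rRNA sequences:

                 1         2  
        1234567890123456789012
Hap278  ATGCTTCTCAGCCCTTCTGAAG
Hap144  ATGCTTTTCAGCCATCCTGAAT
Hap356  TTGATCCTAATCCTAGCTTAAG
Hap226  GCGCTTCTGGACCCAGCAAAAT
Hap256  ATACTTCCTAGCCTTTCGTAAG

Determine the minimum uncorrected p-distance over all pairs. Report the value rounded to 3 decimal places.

0.182

Pairwise Hamming distances:
  Hap278 vs Hap144: 4
  Hap278 vs Hap356: 9
  Hap278 vs Hap226: 10
  Hap278 vs Hap256: 6
  Hap144 vs Hap356: 11
  Hap144 vs Hap226: 11
  Hap144 vs Hap256: 9
  Hap356 vs Hap226: 11
  Hap356 vs Hap256: 10
  Hap226 vs Hap256: 13
The smallest is 4 mismatches, between Hap278 and Hap144; p = 4/22 = 0.182.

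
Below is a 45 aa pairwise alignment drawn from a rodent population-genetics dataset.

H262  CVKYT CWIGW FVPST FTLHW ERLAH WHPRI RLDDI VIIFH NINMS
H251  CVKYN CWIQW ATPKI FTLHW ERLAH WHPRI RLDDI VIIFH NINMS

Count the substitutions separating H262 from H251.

Differing sites — 5:T/N; 9:G/Q; 11:F/A; 12:V/T; 14:S/K; 15:T/I.
That gives 6 mismatches out of 45 aligned sites, so the Hamming distance is 6.

6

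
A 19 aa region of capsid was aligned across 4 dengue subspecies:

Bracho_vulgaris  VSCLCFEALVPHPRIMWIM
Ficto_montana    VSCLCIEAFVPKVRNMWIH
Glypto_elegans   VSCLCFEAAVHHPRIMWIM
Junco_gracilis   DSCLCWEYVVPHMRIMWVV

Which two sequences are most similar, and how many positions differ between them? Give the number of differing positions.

Pairwise Hamming distances:
  Bracho_vulgaris vs Ficto_montana: 6
  Bracho_vulgaris vs Glypto_elegans: 2
  Bracho_vulgaris vs Junco_gracilis: 7
  Ficto_montana vs Glypto_elegans: 7
  Ficto_montana vs Junco_gracilis: 9
  Glypto_elegans vs Junco_gracilis: 8
The smallest is 2, between Bracho_vulgaris and Glypto_elegans.

2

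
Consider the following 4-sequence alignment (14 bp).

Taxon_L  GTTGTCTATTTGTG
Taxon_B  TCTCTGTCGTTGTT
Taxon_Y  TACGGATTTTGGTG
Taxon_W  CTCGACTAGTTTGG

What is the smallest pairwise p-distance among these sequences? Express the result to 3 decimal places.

Pairwise Hamming distances:
  Taxon_L vs Taxon_B: 7
  Taxon_L vs Taxon_Y: 7
  Taxon_L vs Taxon_W: 6
  Taxon_B vs Taxon_Y: 9
  Taxon_B vs Taxon_W: 10
  Taxon_Y vs Taxon_W: 9
The smallest is 6 mismatches, between Taxon_L and Taxon_W; p = 6/14 = 0.429.

0.429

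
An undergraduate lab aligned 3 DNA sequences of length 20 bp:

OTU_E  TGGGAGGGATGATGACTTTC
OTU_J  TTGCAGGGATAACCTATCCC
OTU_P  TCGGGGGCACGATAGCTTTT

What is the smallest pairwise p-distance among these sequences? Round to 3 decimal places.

0.350

Pairwise Hamming distances:
  OTU_E vs OTU_J: 9
  OTU_E vs OTU_P: 7
  OTU_J vs OTU_P: 13
The smallest is 7 mismatches, between OTU_E and OTU_P; p = 7/20 = 0.350.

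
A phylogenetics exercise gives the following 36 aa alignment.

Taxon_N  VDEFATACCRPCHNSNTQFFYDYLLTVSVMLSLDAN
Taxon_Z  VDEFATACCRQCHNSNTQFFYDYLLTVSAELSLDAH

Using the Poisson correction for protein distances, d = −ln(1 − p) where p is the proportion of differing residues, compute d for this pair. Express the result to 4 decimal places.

0.1178

The sequences differ at positions 11 (P/Q), 29 (V/A), 30 (M/E), 36 (N/H).
p = 4/36 = 0.111111.
d = −ln(1 − 0.111111) = −ln(0.888889) = 0.1178.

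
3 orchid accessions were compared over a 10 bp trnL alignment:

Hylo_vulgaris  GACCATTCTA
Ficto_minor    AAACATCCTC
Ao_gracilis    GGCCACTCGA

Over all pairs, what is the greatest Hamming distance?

7

Pairwise Hamming distances:
  Hylo_vulgaris vs Ficto_minor: 4
  Hylo_vulgaris vs Ao_gracilis: 3
  Ficto_minor vs Ao_gracilis: 7
The largest is 7, between Ficto_minor and Ao_gracilis.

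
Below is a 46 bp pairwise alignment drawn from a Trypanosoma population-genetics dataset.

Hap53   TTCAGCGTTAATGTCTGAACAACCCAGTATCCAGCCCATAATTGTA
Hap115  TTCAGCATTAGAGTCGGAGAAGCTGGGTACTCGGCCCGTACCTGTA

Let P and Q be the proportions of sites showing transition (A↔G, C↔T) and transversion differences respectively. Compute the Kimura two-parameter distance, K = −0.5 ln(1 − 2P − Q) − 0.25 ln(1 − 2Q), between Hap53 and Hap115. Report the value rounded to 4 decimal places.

The sequences differ at positions 7 (G/A, transition), 11 (A/G, transition), 12 (T/A, transversion), 16 (T/G, transversion), 19 (A/G, transition), 20 (C/A, transversion), 22 (A/G, transition), 24 (C/T, transition), 25 (C/G, transversion), 26 (A/G, transition), 30 (T/C, transition), 31 (C/T, transition), 33 (A/G, transition), 38 (A/G, transition), 41 (A/C, transversion), 42 (T/C, transition).
Of the 16 differences, 11 transitions and 5 transversions over 46 sites: P = 11/46 = 0.239130, Q = 5/46 = 0.108696.
d = −0.5·ln(0.413044) − 0.25·ln(0.782608) = −0.5·(-0.884201) − 0.25·(-0.245123) = 0.5034.

0.5034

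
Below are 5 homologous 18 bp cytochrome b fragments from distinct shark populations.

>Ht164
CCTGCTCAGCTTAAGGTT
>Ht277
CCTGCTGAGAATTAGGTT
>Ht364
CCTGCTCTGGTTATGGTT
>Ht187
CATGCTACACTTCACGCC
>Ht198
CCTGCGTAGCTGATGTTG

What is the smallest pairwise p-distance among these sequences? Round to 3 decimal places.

Pairwise Hamming distances:
  Ht164 vs Ht277: 4
  Ht164 vs Ht364: 3
  Ht164 vs Ht187: 8
  Ht164 vs Ht198: 6
  Ht277 vs Ht364: 6
  Ht277 vs Ht187: 10
  Ht277 vs Ht198: 9
  Ht364 vs Ht187: 10
  Ht364 vs Ht198: 7
  Ht187 vs Ht198: 12
The smallest is 3 mismatches, between Ht164 and Ht364; p = 3/18 = 0.167.

0.167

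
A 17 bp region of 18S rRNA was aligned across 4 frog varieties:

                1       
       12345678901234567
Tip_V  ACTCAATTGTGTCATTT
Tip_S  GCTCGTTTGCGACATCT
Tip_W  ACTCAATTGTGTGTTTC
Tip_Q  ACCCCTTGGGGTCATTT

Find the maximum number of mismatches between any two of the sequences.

9

Pairwise Hamming distances:
  Tip_V vs Tip_S: 6
  Tip_V vs Tip_W: 3
  Tip_V vs Tip_Q: 5
  Tip_S vs Tip_W: 9
  Tip_S vs Tip_Q: 7
  Tip_W vs Tip_Q: 8
The largest is 9, between Tip_S and Tip_W.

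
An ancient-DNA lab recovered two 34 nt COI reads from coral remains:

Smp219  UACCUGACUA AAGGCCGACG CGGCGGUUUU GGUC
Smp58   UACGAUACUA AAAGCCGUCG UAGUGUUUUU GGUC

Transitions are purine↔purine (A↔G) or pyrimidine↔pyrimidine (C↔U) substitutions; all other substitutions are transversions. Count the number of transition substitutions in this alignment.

4

Mismatches occur at site 4 (C→G, transversion), site 5 (U→A, transversion), site 6 (G→U, transversion), site 13 (G→A, transition), site 18 (A→U, transversion), site 21 (C→U, transition), site 22 (G→A, transition), site 24 (C→U, transition), site 26 (G→U, transversion).
Of the 9 differences, 4 transitions and 5 transversions, so the answer is 4.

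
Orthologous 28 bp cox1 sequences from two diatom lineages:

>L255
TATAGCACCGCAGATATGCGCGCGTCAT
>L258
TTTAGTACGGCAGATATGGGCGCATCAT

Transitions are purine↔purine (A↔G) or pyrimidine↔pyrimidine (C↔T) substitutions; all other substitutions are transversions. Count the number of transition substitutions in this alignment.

2

The sequences differ at positions 2 (A/T, transversion), 6 (C/T, transition), 9 (C/G, transversion), 19 (C/G, transversion), 24 (G/A, transition).
Of the 5 differences, 2 transitions and 3 transversions, so the answer is 2.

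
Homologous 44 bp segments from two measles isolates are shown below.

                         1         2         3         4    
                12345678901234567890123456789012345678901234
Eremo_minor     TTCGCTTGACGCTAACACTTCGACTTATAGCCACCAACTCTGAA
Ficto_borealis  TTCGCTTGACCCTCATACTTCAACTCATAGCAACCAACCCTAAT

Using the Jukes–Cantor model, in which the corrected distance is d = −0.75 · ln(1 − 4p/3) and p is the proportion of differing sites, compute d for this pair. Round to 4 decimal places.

Mismatches occur at site 11 (G→C), site 14 (A→C), site 16 (C→T), site 22 (G→A), site 26 (T→C), site 32 (C→A), site 39 (T→C), site 42 (G→A), site 44 (A→T).
p = 9/44 = 0.204545.
d = −0.75 · ln(1 − (4/3)·0.204545) = −0.75 · ln(0.727273) = −0.75 · (-0.318453) = 0.2388.

0.2388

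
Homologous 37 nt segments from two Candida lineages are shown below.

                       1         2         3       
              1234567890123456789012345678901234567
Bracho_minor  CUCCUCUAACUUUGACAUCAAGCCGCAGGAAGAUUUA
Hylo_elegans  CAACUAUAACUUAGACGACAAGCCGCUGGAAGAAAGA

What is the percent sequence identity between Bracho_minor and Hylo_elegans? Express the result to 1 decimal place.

73.0%

Differing sites — 2:U/A; 3:C/A; 6:C/A; 13:U/A; 17:A/G; 18:U/A; 27:A/U; 34:U/A; 35:U/A; 36:U/G.
27 of the 37 sites match, so the percent identity is 27/37 × 100 = 73.0%.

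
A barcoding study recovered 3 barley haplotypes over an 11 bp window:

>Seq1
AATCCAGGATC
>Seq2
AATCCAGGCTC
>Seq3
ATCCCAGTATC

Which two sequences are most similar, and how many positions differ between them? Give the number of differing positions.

1

Pairwise Hamming distances:
  Seq1 vs Seq2: 1
  Seq1 vs Seq3: 3
  Seq2 vs Seq3: 4
The smallest is 1, between Seq1 and Seq2.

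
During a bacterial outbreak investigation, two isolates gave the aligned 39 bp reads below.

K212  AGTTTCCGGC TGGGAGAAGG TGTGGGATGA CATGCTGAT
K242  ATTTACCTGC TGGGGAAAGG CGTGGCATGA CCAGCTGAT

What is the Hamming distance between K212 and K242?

The sequences differ at positions 2 (G/T), 5 (T/A), 8 (G/T), 15 (A/G), 16 (G/A), 21 (T/C), 26 (G/C), 32 (A/C), 33 (T/A).
That gives 9 mismatches out of 39 aligned sites, so the Hamming distance is 9.

9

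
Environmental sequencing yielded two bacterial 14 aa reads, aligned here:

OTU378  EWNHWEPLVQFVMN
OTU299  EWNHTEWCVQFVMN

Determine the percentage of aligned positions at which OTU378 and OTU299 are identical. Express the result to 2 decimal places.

78.57%

Mismatches occur at site 5 (W/T), site 7 (P/W), site 8 (L/C).
11 of the 14 sites match, so the percent identity is 11/14 × 100 = 78.57%.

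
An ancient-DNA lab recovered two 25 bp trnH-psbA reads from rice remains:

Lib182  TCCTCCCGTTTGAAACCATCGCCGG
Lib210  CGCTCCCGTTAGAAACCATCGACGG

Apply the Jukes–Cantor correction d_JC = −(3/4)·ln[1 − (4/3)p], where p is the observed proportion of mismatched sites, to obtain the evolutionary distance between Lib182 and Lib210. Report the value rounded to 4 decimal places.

0.1800

Differing sites — 1:T/C; 2:C/G; 11:T/A; 22:C/A.
p = 4/25 = 0.160000.
d = −0.75 · ln(1 − (4/3)·0.160000) = −0.75 · ln(0.786667) = −0.75 · (-0.239950) = 0.1800.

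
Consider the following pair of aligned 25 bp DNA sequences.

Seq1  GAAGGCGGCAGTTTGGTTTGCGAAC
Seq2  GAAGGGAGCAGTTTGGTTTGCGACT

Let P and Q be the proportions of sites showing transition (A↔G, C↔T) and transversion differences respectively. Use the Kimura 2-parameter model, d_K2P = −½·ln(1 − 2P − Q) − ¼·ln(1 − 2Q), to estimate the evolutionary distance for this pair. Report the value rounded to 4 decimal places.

0.1808

Differing sites — 6:C/G (Tv); 7:G/A (Ti); 24:A/C (Tv); 25:C/T (Ti).
Of the 4 differences, 2 transitions and 2 transversions over 25 sites: P = 2/25 = 0.080000, Q = 2/25 = 0.080000.
d = −0.5·ln(0.760000) − 0.25·ln(0.840000) = −0.5·(-0.274437) − 0.25·(-0.174353) = 0.1808.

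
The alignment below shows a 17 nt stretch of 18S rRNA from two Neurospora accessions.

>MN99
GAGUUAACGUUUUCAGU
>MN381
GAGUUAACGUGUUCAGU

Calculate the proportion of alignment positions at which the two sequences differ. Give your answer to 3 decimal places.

Differing sites — 11:U/G.
There are 1 differences over 17 sites, so p = 1/17 = 0.059.

0.059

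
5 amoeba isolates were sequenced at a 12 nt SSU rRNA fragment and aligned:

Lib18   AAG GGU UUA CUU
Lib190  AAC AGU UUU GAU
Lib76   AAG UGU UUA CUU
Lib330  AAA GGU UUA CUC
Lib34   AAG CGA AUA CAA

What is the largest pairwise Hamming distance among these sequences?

7

Pairwise Hamming distances:
  Lib18 vs Lib190: 5
  Lib18 vs Lib76: 1
  Lib18 vs Lib330: 2
  Lib18 vs Lib34: 5
  Lib190 vs Lib76: 5
  Lib190 vs Lib330: 6
  Lib190 vs Lib34: 7
  Lib76 vs Lib330: 3
  Lib76 vs Lib34: 5
  Lib330 vs Lib34: 6
The largest is 7, between Lib190 and Lib34.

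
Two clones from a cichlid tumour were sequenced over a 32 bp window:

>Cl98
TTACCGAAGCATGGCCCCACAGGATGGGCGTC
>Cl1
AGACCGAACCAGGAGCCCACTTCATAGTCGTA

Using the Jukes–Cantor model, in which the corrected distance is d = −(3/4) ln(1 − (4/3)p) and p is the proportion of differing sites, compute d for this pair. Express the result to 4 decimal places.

Differing sites — 1:T/A; 2:T/G; 9:G/C; 12:T/G; 14:G/A; 15:C/G; 21:A/T; 22:G/T; 23:G/C; 26:G/A; 28:G/T; 32:C/A.
p = 12/32 = 0.375000.
d = −0.75 · ln(1 − (4/3)·0.375000) = −0.75 · ln(0.500000) = −0.75 · (-0.693147) = 0.5199.

0.5199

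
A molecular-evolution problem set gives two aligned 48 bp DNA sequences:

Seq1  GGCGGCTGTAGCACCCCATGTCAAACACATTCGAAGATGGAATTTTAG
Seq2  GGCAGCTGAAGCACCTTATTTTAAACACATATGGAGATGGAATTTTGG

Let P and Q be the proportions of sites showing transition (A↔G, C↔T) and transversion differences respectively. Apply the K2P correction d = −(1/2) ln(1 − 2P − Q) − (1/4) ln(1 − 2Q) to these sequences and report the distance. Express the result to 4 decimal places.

The sequences differ at positions 4 (G/A, transition), 9 (T/A, transversion), 16 (C/T, transition), 17 (C/T, transition), 20 (G/T, transversion), 22 (C/T, transition), 31 (T/A, transversion), 32 (C/T, transition), 34 (A/G, transition), 47 (A/G, transition).
Of the 10 differences, 7 transitions and 3 transversions over 48 sites: P = 7/48 = 0.145833, Q = 3/48 = 0.062500.
d = −0.5·ln(0.645834) − 0.25·ln(0.875000) = −0.5·(-0.437213) − 0.25·(-0.133531) = 0.2520.

0.2520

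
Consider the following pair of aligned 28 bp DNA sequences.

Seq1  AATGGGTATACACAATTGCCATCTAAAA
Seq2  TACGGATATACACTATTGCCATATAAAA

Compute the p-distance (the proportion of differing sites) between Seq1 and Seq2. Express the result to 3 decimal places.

The sequences differ at positions 1 (A/T), 3 (T/C), 6 (G/A), 14 (A/T), 23 (C/A).
There are 5 differences over 28 sites, so p = 5/28 = 0.179.

0.179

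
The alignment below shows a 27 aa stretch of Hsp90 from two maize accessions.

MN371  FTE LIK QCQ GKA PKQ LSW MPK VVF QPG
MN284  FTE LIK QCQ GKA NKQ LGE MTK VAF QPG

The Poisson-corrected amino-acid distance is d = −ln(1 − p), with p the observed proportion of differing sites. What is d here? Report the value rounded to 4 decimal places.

Differing sites — 13:P/N; 17:S/G; 18:W/E; 20:P/T; 23:V/A.
p = 5/27 = 0.185185.
d = −ln(1 − 0.185185) = −ln(0.814815) = 0.2048.

0.2048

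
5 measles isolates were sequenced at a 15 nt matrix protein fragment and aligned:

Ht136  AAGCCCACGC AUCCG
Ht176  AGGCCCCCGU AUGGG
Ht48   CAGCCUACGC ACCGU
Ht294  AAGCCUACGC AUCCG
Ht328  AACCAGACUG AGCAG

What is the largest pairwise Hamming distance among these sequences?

10

Pairwise Hamming distances:
  Ht136 vs Ht176: 5
  Ht136 vs Ht48: 5
  Ht136 vs Ht294: 1
  Ht136 vs Ht328: 7
  Ht176 vs Ht48: 8
  Ht176 vs Ht294: 6
  Ht176 vs Ht328: 10
  Ht48 vs Ht294: 4
  Ht48 vs Ht328: 9
  Ht294 vs Ht328: 7
The largest is 10, between Ht176 and Ht328.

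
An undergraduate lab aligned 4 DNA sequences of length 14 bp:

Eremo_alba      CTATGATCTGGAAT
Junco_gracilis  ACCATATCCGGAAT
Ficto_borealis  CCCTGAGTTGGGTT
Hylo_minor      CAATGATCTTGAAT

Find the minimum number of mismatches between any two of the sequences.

2

Pairwise Hamming distances:
  Eremo_alba vs Junco_gracilis: 6
  Eremo_alba vs Ficto_borealis: 6
  Eremo_alba vs Hylo_minor: 2
  Junco_gracilis vs Ficto_borealis: 8
  Junco_gracilis vs Hylo_minor: 7
  Ficto_borealis vs Hylo_minor: 7
The smallest is 2, between Eremo_alba and Hylo_minor.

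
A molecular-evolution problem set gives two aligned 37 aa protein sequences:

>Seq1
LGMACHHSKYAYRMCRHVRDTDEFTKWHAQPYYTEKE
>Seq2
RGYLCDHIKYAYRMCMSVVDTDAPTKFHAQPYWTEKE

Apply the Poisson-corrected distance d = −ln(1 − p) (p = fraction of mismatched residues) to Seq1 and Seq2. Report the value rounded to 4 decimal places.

0.3920

The sequences differ at positions 1 (L/R), 3 (M/Y), 4 (A/L), 6 (H/D), 8 (S/I), 16 (R/M), 17 (H/S), 19 (R/V), 23 (E/A), 24 (F/P), 27 (W/F), 33 (Y/W).
p = 12/37 = 0.324324.
d = −ln(1 − 0.324324) = −ln(0.675676) = 0.3920.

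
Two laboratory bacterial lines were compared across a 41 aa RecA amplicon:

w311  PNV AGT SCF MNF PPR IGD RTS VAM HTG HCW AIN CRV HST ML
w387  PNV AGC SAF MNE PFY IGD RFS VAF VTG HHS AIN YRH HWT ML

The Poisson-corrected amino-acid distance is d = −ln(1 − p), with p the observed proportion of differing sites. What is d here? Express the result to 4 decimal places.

Differing sites — 6:T/C; 8:C/A; 12:F/E; 14:P/F; 15:R/Y; 20:T/F; 24:M/F; 25:H/V; 29:C/H; 30:W/S; 34:C/Y; 36:V/H; 38:S/W.
p = 13/41 = 0.317073.
d = −ln(1 − 0.317073) = −ln(0.682927) = 0.3814.

0.3814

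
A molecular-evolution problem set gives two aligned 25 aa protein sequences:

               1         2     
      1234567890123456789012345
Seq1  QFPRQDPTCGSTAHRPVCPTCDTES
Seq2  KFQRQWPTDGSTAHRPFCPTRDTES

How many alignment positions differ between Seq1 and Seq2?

6

The sequences differ at positions 1 (Q/K), 3 (P/Q), 6 (D/W), 9 (C/D), 17 (V/F), 21 (C/R).
That gives 6 mismatches out of 25 aligned sites, so the Hamming distance is 6.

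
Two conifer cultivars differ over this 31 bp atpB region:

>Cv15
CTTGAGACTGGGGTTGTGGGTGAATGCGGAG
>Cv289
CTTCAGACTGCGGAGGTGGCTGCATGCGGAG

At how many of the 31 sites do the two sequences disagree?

6

Mismatches occur at site 4 (G→C), site 11 (G→C), site 14 (T→A), site 15 (T→G), site 20 (G→C), site 23 (A→C).
That gives 6 mismatches out of 31 aligned sites, so the Hamming distance is 6.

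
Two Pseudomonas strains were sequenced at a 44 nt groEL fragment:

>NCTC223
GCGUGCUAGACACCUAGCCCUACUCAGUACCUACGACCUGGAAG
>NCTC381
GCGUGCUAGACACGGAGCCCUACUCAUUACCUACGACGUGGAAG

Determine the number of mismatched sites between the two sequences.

4

The sequences differ at positions 14 (C/G), 15 (U/G), 27 (G/U), 38 (C/G).
That gives 4 mismatches out of 44 aligned sites, so the Hamming distance is 4.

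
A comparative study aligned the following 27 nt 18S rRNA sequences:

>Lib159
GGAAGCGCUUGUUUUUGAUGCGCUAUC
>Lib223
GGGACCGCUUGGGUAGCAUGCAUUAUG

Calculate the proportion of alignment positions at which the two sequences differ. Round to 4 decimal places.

0.3704

The sequences differ at positions 3 (A/G), 5 (G/C), 12 (U/G), 13 (U/G), 15 (U/A), 16 (U/G), 17 (G/C), 22 (G/A), 23 (C/U), 27 (C/G).
There are 10 differences over 27 sites, so p = 10/27 = 0.3704.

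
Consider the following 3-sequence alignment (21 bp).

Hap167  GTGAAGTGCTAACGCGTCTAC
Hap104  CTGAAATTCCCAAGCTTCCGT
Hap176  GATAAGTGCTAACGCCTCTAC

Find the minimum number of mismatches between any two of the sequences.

3

Pairwise Hamming distances:
  Hap167 vs Hap104: 10
  Hap167 vs Hap176: 3
  Hap104 vs Hap176: 12
The smallest is 3, between Hap167 and Hap176.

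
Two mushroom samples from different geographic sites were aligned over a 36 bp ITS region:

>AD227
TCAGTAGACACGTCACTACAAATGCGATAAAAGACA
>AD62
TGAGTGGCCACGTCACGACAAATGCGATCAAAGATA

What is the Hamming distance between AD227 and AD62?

Differing sites — 2:C/G; 6:A/G; 8:A/C; 17:T/G; 29:A/C; 35:C/T.
That gives 6 mismatches out of 36 aligned sites, so the Hamming distance is 6.

6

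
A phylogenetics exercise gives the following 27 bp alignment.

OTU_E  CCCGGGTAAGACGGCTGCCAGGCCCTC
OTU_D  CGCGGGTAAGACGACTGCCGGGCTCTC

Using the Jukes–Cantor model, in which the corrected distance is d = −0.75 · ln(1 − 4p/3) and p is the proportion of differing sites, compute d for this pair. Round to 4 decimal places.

0.1650

Differing sites — 2:C/G; 14:G/A; 20:A/G; 24:C/T.
p = 4/27 = 0.148148.
d = −0.75 · ln(1 − (4/3)·0.148148) = −0.75 · ln(0.802469) = −0.75 · (-0.220062) = 0.1650.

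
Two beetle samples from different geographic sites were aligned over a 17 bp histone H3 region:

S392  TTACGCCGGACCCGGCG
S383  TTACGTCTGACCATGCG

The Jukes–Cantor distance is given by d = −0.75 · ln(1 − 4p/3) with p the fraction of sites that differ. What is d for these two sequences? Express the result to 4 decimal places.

0.2824

Differing sites — 6:C/T; 8:G/T; 13:C/A; 14:G/T.
p = 4/17 = 0.235294.
d = −0.75 · ln(1 − (4/3)·0.235294) = −0.75 · ln(0.686275) = −0.75 · (-0.376477) = 0.2824.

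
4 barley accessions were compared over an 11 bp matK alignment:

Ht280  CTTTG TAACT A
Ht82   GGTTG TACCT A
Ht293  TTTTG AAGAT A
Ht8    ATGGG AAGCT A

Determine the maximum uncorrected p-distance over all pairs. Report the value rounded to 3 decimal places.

0.545

Pairwise Hamming distances:
  Ht280 vs Ht82: 3
  Ht280 vs Ht293: 4
  Ht280 vs Ht8: 5
  Ht82 vs Ht293: 5
  Ht82 vs Ht8: 6
  Ht293 vs Ht8: 4
The largest is 6 mismatches, between Ht82 and Ht8; p = 6/11 = 0.545.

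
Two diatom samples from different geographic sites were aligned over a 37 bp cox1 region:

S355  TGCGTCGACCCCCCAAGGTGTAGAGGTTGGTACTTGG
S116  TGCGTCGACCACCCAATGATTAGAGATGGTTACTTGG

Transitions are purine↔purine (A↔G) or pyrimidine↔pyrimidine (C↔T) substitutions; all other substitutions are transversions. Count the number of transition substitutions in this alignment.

The sequences differ at positions 11 (C/A, transversion), 17 (G/T, transversion), 19 (T/A, transversion), 20 (G/T, transversion), 26 (G/A, transition), 28 (T/G, transversion), 30 (G/T, transversion).
Of the 7 differences, 1 transition and 6 transversions, so the answer is 1.

1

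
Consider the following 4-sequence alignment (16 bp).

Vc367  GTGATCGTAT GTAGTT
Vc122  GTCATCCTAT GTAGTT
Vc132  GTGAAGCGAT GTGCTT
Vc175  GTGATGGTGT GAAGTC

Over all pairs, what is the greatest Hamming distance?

8

Pairwise Hamming distances:
  Vc367 vs Vc122: 2
  Vc367 vs Vc132: 6
  Vc367 vs Vc175: 4
  Vc122 vs Vc132: 6
  Vc122 vs Vc175: 6
  Vc132 vs Vc175: 8
The largest is 8, between Vc132 and Vc175.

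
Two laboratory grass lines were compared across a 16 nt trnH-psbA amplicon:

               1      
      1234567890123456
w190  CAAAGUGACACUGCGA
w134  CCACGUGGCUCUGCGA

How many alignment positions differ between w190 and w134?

4

Differing sites — 2:A/C; 4:A/C; 8:A/G; 10:A/U.
That gives 4 mismatches out of 16 aligned sites, so the Hamming distance is 4.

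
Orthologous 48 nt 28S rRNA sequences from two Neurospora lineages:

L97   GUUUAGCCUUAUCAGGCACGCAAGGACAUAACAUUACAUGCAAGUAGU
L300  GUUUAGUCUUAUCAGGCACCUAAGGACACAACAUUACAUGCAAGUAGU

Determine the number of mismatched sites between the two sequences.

Differing sites — 7:C/U; 20:G/C; 21:C/U; 29:U/C.
That gives 4 mismatches out of 48 aligned sites, so the Hamming distance is 4.

4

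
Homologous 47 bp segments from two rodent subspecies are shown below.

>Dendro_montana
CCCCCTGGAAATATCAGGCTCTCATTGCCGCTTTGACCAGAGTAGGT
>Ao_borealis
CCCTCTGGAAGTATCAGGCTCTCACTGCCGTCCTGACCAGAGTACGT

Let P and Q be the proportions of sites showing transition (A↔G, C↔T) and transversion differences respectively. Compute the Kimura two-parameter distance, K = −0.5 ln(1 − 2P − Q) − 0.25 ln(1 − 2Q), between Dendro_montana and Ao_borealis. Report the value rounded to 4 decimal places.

The sequences differ at positions 4 (C/T, transition), 11 (A/G, transition), 25 (T/C, transition), 31 (C/T, transition), 32 (T/C, transition), 33 (T/C, transition), 45 (G/C, transversion).
Of the 7 differences, 6 transitions and 1 transversion over 47 sites: P = 6/47 = 0.127660, Q = 1/47 = 0.021277.
d = −0.5·ln(0.723403) − 0.25·ln(0.957446) = −0.5·(-0.323789) − 0.25·(-0.043486) = 0.1728.

0.1728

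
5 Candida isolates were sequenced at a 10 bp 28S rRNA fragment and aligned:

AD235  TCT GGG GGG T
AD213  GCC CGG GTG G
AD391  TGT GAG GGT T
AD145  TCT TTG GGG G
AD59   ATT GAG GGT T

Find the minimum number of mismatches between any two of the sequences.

Pairwise Hamming distances:
  AD235 vs AD213: 5
  AD235 vs AD391: 3
  AD235 vs AD145: 3
  AD235 vs AD59: 4
  AD213 vs AD391: 8
  AD213 vs AD145: 5
  AD213 vs AD59: 8
  AD391 vs AD145: 5
  AD391 vs AD59: 2
  AD145 vs AD59: 6
The smallest is 2, between AD391 and AD59.

2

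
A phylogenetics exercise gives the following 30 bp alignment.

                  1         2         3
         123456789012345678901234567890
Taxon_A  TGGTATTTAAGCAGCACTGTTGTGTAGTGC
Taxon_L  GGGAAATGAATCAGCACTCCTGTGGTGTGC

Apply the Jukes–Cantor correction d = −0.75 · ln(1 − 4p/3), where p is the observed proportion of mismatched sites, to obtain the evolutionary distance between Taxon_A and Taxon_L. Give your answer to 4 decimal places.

0.3831

Mismatches occur at site 1 (T↔G), site 4 (T↔A), site 6 (T↔A), site 8 (T↔G), site 11 (G↔T), site 19 (G↔C), site 20 (T↔C), site 25 (T↔G), site 26 (A↔T).
p = 9/30 = 0.300000.
d = −0.75 · ln(1 − (4/3)·0.300000) = −0.75 · ln(0.600000) = −0.75 · (-0.510826) = 0.3831.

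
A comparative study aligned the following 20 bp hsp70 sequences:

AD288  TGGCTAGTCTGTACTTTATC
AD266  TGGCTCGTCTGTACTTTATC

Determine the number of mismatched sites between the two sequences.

A single mismatch occurs at site 6 (A→C).
That gives 1 mismatch out of 20 aligned sites, so the Hamming distance is 1.

1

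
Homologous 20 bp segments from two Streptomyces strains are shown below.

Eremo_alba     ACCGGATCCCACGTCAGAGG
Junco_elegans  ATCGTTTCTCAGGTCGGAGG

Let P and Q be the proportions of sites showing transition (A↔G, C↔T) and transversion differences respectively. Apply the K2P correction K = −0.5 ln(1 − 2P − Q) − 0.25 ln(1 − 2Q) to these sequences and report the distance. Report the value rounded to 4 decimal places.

0.3881

The sequences differ at positions 2 (C/T, transition), 5 (G/T, transversion), 6 (A/T, transversion), 9 (C/T, transition), 12 (C/G, transversion), 16 (A/G, transition).
Of the 6 differences, 3 transitions and 3 transversions over 20 sites: P = 3/20 = 0.150000, Q = 3/20 = 0.150000.
d = −0.5·ln(0.550000) − 0.25·ln(0.700000) = −0.5·(-0.597837) − 0.25·(-0.356675) = 0.3881.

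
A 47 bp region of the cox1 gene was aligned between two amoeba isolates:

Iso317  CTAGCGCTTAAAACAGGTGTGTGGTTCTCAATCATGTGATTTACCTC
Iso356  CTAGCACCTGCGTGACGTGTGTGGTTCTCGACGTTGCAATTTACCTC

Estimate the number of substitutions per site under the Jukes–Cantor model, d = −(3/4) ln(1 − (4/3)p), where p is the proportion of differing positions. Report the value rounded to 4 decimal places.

0.3796

Mismatches occur at site 6 (G/A), site 8 (T/C), site 10 (A/G), site 11 (A/C), site 12 (A/G), site 13 (A/T), site 14 (C/G), site 16 (G/C), site 30 (A/G), site 32 (T/C), site 33 (C/G), site 34 (A/T), site 37 (T/C), site 38 (G/A).
p = 14/47 = 0.297872.
d = −0.75 · ln(1 − (4/3)·0.297872) = −0.75 · ln(0.602837) = −0.75 · (-0.506108) = 0.3796.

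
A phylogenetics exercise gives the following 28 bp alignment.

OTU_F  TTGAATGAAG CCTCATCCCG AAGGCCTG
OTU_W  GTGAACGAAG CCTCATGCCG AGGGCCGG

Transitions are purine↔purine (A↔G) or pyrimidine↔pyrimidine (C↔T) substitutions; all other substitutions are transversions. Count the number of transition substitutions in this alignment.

The sequences differ at positions 1 (T/G, transversion), 6 (T/C, transition), 17 (C/G, transversion), 22 (A/G, transition), 27 (T/G, transversion).
Of the 5 differences, 2 transitions and 3 transversions, so the answer is 2.

2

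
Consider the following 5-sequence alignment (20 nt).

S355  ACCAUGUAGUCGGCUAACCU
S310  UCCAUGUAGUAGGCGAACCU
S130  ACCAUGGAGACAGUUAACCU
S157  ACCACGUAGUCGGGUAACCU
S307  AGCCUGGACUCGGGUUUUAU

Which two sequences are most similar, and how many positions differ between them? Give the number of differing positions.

Pairwise Hamming distances:
  S355 vs S310: 3
  S355 vs S130: 4
  S355 vs S157: 2
  S355 vs S307: 9
  S310 vs S130: 7
  S310 vs S157: 5
  S310 vs S307: 12
  S130 vs S157: 5
  S130 vs S307: 10
  S157 vs S307: 9
The smallest is 2, between S355 and S157.

2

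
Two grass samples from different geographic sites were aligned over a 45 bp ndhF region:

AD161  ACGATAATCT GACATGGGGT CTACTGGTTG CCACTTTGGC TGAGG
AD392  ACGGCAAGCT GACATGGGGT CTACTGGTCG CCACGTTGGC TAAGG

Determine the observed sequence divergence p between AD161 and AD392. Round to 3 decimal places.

0.133

The sequences differ at positions 4 (A/G), 5 (T/C), 8 (T/G), 29 (T/C), 35 (T/G), 42 (G/A).
There are 6 differences over 45 sites, so p = 6/45 = 0.133.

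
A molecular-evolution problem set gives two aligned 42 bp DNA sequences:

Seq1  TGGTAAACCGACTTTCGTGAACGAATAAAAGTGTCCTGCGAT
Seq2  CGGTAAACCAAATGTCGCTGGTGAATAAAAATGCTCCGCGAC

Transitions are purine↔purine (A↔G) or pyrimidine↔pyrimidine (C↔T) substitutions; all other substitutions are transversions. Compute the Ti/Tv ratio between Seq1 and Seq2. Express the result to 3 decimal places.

3.667

The sequences differ at positions 1 (T/C, transition), 10 (G/A, transition), 12 (C/A, transversion), 14 (T/G, transversion), 18 (T/C, transition), 19 (G/T, transversion), 20 (A/G, transition), 21 (A/G, transition), 22 (C/T, transition), 31 (G/A, transition), 34 (T/C, transition), 35 (C/T, transition), 37 (T/C, transition), 42 (T/C, transition).
Of the 14 differences, 11 transitions and 3 transversions, so Ti/Tv = 11/3 = 3.667.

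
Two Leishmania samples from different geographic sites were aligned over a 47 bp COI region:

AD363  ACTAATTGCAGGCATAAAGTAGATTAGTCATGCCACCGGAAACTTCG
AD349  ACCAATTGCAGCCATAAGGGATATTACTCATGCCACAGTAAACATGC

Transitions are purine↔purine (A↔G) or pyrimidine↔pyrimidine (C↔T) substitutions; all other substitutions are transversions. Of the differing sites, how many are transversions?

9

The sequences differ at positions 3 (T/C, transition), 12 (G/C, transversion), 18 (A/G, transition), 20 (T/G, transversion), 22 (G/T, transversion), 27 (G/C, transversion), 37 (C/A, transversion), 39 (G/T, transversion), 44 (T/A, transversion), 46 (C/G, transversion), 47 (G/C, transversion).
Of the 11 differences, 2 transitions and 9 transversions, so the answer is 9.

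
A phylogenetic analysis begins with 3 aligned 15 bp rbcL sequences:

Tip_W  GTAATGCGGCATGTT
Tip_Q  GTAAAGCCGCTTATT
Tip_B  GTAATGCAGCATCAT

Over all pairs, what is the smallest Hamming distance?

Pairwise Hamming distances:
  Tip_W vs Tip_Q: 4
  Tip_W vs Tip_B: 3
  Tip_Q vs Tip_B: 5
The smallest is 3, between Tip_W and Tip_B.

3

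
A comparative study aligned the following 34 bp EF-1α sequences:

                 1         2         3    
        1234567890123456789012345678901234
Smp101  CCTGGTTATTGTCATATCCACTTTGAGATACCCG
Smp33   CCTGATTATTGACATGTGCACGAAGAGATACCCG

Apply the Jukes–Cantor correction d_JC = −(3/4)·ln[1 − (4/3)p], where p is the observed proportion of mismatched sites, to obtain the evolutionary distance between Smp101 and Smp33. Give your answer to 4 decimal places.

0.2407

Mismatches occur at site 5 (G/A), site 12 (T/A), site 16 (A/G), site 18 (C/G), site 22 (T/G), site 23 (T/A), site 24 (T/A).
p = 7/34 = 0.205882.
d = −0.75 · ln(1 − (4/3)·0.205882) = −0.75 · ln(0.725491) = −0.75 · (-0.320907) = 0.2407.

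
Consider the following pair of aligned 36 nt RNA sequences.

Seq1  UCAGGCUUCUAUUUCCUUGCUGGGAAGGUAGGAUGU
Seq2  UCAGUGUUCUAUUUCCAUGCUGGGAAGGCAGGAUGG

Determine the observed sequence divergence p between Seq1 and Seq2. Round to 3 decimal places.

The sequences differ at positions 5 (G/U), 6 (C/G), 17 (U/A), 29 (U/C), 36 (U/G).
There are 5 differences over 36 sites, so p = 5/36 = 0.139.

0.139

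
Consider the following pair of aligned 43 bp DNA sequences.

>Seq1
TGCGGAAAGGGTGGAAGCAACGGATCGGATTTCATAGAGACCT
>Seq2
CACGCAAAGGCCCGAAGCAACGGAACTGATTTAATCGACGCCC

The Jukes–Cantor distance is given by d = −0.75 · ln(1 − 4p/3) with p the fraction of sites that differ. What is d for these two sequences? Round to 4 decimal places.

0.3870

The sequences differ at positions 1 (T/C), 2 (G/A), 5 (G/C), 11 (G/C), 12 (T/C), 13 (G/C), 25 (T/A), 27 (G/T), 33 (C/A), 36 (A/C), 39 (G/C), 40 (A/G), 43 (T/C).
p = 13/43 = 0.302326.
d = −0.75 · ln(1 − (4/3)·0.302326) = −0.75 · ln(0.596899) = −0.75 · (-0.516007) = 0.3870.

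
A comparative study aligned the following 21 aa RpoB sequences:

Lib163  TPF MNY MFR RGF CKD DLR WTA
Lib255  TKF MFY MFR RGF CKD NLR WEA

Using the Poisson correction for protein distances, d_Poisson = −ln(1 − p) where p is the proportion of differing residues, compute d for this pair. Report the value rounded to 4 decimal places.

The sequences differ at positions 2 (P/K), 5 (N/F), 16 (D/N), 20 (T/E).
p = 4/21 = 0.190476.
d = −ln(1 − 0.190476) = −ln(0.809524) = 0.2113.

0.2113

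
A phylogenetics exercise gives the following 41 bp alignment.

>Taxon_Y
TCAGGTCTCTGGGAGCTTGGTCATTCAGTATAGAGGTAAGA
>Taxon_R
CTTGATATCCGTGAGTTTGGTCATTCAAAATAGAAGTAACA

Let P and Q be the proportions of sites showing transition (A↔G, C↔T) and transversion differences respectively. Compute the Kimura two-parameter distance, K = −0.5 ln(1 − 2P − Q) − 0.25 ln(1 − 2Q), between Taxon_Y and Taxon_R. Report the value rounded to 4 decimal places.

The sequences differ at positions 1 (T/C, transition), 2 (C/T, transition), 3 (A/T, transversion), 5 (G/A, transition), 7 (C/A, transversion), 10 (T/C, transition), 12 (G/T, transversion), 16 (C/T, transition), 28 (G/A, transition), 29 (T/A, transversion), 35 (G/A, transition), 40 (G/C, transversion).
Of the 12 differences, 7 transitions and 5 transversions over 41 sites: P = 7/41 = 0.170732, Q = 5/41 = 0.121951.
d = −0.5·ln(0.536585) − 0.25·ln(0.756098) = −0.5·(-0.622530) − 0.25·(-0.279584) = 0.3812.

0.3812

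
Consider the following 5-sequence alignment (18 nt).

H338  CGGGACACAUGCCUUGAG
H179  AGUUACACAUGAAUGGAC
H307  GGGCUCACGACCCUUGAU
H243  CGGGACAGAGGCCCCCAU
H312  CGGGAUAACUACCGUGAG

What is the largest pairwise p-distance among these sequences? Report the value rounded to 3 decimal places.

Pairwise Hamming distances:
  H338 vs H179: 7
  H338 vs H307: 7
  H338 vs H243: 6
  H338 vs H312: 5
  H179 vs H307: 11
  H179 vs H243: 11
  H179 vs H312: 12
  H307 vs H243: 10
  H307 vs H312: 10
  H243 vs H312: 9
The largest is 12 mismatches, between H179 and H312; p = 12/18 = 0.667.

0.667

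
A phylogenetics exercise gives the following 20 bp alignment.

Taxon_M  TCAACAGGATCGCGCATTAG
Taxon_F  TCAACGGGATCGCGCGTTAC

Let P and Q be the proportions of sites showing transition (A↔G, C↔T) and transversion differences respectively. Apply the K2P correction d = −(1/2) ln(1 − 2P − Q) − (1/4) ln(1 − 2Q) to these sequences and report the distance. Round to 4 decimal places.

0.1702

The sequences differ at positions 6 (A/G, transition), 16 (A/G, transition), 20 (G/C, transversion).
Of the 3 differences, 2 transitions and 1 transversion over 20 sites: P = 2/20 = 0.100000, Q = 1/20 = 0.050000.
d = −0.5·ln(0.750000) − 0.25·ln(0.900000) = −0.5·(-0.287682) − 0.25·(-0.105361) = 0.1702.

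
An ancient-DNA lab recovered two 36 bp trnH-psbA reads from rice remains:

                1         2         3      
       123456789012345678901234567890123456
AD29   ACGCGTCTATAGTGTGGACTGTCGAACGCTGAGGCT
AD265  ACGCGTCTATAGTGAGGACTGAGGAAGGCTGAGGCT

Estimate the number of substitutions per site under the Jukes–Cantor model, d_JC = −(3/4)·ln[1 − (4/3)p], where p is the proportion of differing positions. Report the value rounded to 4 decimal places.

0.1203

Differing sites — 15:T/A; 22:T/A; 23:C/G; 27:C/G.
p = 4/36 = 0.111111.
d = −0.75 · ln(1 − (4/3)·0.111111) = −0.75 · ln(0.851852) = −0.75 · (-0.160342) = 0.1203.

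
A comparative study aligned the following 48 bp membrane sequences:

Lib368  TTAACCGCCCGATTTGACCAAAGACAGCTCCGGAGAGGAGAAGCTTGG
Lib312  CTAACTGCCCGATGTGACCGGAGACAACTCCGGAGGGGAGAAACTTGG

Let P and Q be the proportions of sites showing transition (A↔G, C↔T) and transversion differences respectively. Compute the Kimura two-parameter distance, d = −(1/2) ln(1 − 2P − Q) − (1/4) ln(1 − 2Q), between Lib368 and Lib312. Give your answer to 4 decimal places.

The sequences differ at positions 1 (T/C, transition), 6 (C/T, transition), 14 (T/G, transversion), 20 (A/G, transition), 21 (A/G, transition), 27 (G/A, transition), 36 (A/G, transition), 43 (G/A, transition).
Of the 8 differences, 7 transitions and 1 transversion over 48 sites: P = 7/48 = 0.145833, Q = 1/48 = 0.020833.
d = −0.5·ln(0.687501) − 0.25·ln(0.958334) = −0.5·(-0.374692) − 0.25·(-0.042559) = 0.1980.

0.1980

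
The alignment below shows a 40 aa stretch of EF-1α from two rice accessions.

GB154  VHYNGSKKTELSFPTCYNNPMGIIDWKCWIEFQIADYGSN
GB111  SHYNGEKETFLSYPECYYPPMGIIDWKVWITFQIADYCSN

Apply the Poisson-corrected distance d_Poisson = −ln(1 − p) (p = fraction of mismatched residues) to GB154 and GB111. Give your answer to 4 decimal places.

0.3216

The sequences differ at positions 1 (V/S), 6 (S/E), 8 (K/E), 10 (E/F), 13 (F/Y), 15 (T/E), 18 (N/Y), 19 (N/P), 28 (C/V), 31 (E/T), 38 (G/C).
p = 11/40 = 0.275000.
d = −ln(1 − 0.275000) = −ln(0.725000) = 0.3216.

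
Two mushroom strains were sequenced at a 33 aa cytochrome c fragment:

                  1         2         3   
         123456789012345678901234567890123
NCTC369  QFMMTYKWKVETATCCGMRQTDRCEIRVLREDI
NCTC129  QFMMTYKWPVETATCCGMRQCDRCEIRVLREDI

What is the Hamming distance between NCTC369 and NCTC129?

2

The sequences differ at positions 9 (K/P), 21 (T/C).
That gives 2 mismatches out of 33 aligned sites, so the Hamming distance is 2.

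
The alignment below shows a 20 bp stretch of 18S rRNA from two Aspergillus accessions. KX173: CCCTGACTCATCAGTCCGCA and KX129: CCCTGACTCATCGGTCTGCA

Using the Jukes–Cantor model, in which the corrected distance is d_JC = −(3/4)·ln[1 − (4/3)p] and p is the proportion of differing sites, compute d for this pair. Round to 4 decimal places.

0.1073

The sequences differ at positions 13 (A/G), 17 (C/T).
p = 2/20 = 0.100000.
d = −0.75 · ln(1 − (4/3)·0.100000) = −0.75 · ln(0.866667) = −0.75 · (-0.143100) = 0.1073.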